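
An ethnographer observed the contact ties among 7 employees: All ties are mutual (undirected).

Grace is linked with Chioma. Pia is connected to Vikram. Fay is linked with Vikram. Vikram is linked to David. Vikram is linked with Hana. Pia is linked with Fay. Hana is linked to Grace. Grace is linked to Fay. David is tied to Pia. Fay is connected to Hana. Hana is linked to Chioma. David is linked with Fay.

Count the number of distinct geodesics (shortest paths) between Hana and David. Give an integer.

2

The shortest distance is 2. The length-2 paths are: Hana–Vikram–David; Hana–Fay–David.
That gives 2 distinct shortest paths.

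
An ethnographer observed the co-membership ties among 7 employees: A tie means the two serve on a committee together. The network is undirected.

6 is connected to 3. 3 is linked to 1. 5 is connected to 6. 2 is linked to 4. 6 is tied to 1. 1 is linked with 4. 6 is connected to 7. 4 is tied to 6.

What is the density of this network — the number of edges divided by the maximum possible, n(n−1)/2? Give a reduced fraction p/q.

8/21

There are 8 edges and 7 nodes, so the maximum possible is C(7,2) = 21.
Density = 8/21.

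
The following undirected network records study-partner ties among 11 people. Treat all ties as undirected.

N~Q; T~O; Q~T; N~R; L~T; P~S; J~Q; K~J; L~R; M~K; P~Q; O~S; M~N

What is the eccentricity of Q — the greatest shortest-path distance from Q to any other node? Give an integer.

Distances from Q: J:1, K:2, L:2, M:2, N:1, O:2, P:1, R:2, S:2, T:1.
The largest is 2 (to S, K, O, L, M, and R), so the eccentricity of Q is 2.

2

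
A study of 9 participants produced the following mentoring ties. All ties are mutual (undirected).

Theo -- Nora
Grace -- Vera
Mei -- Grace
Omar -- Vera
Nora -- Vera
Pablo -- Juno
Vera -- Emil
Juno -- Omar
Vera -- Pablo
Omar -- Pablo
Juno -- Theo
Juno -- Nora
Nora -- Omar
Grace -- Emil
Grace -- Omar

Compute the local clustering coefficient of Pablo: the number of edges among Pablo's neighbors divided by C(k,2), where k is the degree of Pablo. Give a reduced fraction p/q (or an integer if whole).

Pablo's neighbors: Juno, Omar, and Vera (k = 3).
Possible neighbor pairs: C(3,2) = 3. Edges among them: Juno–Omar, Omar–Vera → e = 2.
Clustering(Pablo) = 2/3.

2/3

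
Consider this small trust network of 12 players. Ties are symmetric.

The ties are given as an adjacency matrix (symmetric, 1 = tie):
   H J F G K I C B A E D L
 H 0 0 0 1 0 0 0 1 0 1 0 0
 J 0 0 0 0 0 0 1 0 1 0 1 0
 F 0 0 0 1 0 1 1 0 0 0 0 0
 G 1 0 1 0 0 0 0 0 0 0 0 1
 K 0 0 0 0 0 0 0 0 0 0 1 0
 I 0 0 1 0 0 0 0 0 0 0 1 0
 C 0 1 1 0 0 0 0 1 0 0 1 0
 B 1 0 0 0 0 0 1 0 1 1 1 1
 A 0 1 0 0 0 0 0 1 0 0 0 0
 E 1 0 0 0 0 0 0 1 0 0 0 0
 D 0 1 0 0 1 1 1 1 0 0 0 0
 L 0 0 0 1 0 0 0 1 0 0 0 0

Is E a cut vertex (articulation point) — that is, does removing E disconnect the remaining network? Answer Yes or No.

Even without E, every remaining node can still reach every other (the residual graph is connected), so E is not a cut vertex.

No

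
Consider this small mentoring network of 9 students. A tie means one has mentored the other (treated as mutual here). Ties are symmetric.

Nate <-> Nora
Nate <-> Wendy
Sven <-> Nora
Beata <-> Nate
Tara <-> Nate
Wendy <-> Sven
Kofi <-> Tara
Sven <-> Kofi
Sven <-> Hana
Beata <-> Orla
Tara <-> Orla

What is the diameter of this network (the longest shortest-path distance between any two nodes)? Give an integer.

Eccentricity of each node (its greatest distance to any other): Beata:4, Hana:4, Kofi:3, Nate:3, Nora:3, Orla:4, Sven:3, Tara:3, Wendy:3.
The maximum eccentricity is 4, realized for instance by the pair Orla–Hana via Orla – Tara – Kofi – Sven – Hana. So the diameter is 4.

4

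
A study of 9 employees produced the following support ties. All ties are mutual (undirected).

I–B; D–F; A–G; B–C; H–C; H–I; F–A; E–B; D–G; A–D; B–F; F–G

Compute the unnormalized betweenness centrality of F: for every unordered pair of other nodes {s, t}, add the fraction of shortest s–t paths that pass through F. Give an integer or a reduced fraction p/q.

15

Pairs whose geodesics pass through F — C–A: 1; C–G: 1; C–D: 1; H–A: 2/2; H–G: 2/2; H–D: 2/2; B–A: 1; B–G: 1; B–D: 1; I–A: 1; I–G: 1; I–D: 1; E–A: 1; E–G: 1 … (+1 more pairs).
All other pairs contribute 0.
Summing the contributions gives betweenness(F) = 15.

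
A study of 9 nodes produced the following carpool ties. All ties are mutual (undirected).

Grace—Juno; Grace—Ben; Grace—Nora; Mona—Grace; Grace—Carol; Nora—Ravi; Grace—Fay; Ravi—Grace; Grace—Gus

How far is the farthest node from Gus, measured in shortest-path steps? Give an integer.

2

Distances from Gus: Ben:2, Carol:2, Fay:2, Grace:1, Juno:2, Mona:2, Nora:2, Ravi:2.
The largest is 2 (to Ravi, Juno, Carol, Mona, Nora, Fay, and Ben), so the eccentricity of Gus is 2.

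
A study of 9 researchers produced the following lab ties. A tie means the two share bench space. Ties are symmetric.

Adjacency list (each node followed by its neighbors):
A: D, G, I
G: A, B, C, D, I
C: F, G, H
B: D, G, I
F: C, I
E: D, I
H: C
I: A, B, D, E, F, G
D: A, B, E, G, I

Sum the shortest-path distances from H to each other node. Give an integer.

21

Distances from H: A:3, B:3, C:1, D:3, E:4, F:2, G:2, I:3.
Sum = 3 + 3 + 1 + 3 + 4 + 2 + 2 + 3 = 21.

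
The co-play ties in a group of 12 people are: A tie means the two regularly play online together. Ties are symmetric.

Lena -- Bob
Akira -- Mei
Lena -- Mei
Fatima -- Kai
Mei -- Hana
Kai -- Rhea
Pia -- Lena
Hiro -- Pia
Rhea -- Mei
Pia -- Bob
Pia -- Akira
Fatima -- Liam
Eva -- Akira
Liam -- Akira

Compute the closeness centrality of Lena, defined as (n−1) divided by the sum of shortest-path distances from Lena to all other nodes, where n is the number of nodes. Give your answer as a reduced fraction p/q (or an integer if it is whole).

11/24

Distances from Lena: Akira:2, Bob:1, Eva:3, Fatima:4, Hana:2, Hiro:2, Kai:3, Liam:3, Mei:1, Pia:1, Rhea:2. Sum = 24.
n = 12, so closeness = 11/24.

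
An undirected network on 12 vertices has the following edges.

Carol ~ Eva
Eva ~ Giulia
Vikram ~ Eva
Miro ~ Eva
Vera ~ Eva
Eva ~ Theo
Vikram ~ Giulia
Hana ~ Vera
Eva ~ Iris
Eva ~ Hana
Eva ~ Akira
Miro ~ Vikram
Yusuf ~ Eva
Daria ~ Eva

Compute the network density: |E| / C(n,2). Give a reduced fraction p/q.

7/33

There are 14 edges and 12 nodes, so the maximum possible is C(12,2) = 66.
Density = 14/66 = 7/33.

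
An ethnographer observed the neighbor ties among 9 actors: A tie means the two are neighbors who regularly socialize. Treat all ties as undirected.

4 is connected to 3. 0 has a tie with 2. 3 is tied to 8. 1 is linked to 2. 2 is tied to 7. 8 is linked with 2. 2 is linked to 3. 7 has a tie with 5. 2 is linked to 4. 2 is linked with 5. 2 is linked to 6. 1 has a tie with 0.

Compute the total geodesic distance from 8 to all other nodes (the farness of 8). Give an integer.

14

Distances from 8: 0:2, 1:2, 2:1, 3:1, 4:2, 5:2, 6:2, 7:2.
Sum = 2 + 2 + 1 + 1 + 2 + 2 + 2 + 2 = 14.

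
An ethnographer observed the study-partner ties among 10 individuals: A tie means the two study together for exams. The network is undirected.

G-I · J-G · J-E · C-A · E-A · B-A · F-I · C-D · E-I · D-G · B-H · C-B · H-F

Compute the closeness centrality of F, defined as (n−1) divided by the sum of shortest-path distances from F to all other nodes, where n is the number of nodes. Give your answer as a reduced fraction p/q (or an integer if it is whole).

9/20

Distances from F: A:3, B:2, C:3, D:3, E:2, G:2, H:1, I:1, J:3. Sum = 20.
n = 10, so closeness = 9/20.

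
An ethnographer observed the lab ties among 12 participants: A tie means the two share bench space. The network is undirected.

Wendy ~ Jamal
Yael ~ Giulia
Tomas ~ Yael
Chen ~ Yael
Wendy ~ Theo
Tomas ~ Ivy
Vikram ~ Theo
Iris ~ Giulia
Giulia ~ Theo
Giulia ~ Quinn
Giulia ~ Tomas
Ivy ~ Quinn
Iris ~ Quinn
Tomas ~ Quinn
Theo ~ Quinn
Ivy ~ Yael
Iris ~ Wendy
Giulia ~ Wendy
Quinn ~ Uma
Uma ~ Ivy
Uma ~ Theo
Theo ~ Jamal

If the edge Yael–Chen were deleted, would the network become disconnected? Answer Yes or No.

Yes

Without the Yael–Chen edge there is no alternate route between Yael and Chen, so the network disconnects. It is a bridge.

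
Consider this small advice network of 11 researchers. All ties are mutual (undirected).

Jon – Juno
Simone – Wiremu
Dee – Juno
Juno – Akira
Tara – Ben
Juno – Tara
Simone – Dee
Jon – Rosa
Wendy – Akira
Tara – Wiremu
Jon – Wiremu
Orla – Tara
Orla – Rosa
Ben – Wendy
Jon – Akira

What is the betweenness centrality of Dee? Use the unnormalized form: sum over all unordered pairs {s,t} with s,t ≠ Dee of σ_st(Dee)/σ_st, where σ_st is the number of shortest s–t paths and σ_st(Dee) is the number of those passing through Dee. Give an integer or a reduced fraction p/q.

Pairs whose geodesics pass through Dee — Akira–Simone: 1/2; Wendy–Simone: 1/3; Simone–Juno: 1.
All other pairs contribute 0.
Summing the contributions gives betweenness(Dee) = 11/6.

11/6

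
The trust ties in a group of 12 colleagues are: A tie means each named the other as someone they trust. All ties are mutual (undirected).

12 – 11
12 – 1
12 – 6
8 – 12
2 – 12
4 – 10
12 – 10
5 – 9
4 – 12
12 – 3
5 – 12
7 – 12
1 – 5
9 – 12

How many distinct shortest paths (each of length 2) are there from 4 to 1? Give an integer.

The shortest distance is 2, and the only length-2 path is 4–12–1. So there is exactly 1 shortest path.

1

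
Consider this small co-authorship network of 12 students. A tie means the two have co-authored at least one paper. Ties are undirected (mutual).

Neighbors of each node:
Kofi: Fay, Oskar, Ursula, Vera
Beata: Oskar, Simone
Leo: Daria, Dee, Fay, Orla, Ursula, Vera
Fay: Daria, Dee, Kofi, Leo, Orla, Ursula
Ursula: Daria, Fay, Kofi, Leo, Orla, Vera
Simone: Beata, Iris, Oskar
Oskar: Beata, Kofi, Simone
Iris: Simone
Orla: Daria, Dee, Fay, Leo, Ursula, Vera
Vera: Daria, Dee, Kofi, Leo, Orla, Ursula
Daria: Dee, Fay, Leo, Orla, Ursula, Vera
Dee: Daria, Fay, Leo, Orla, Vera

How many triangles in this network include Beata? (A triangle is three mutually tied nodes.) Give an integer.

Beata's neighbors: Oskar and Simone.
Neighbor pairs that are themselves tied: Beata–Oskar–Simone. Each forms one triangle with Beata, for 1 in total.

1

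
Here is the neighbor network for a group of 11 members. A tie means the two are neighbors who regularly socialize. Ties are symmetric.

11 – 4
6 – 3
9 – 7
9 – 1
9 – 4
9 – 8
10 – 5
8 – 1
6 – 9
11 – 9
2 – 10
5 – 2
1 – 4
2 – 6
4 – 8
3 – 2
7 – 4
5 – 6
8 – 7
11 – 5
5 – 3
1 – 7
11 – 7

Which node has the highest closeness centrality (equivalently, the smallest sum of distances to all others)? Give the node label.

Farness (sum of distances to all others) for each node — 1:21, 2:20, 3:21, 4:18, 5:17, 6:16, 7:18, 8:21, 9:15, 10:25, 11:16.
The smallest farness is 15, for 9, so 9 has the highest closeness.

9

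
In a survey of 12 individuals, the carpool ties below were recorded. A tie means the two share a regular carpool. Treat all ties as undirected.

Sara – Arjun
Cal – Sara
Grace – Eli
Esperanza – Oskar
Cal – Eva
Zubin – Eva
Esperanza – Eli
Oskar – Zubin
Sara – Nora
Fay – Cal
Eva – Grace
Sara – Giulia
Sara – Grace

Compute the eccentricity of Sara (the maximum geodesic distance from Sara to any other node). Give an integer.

Distances from Sara: Arjun:1, Cal:1, Eli:2, Esperanza:3, Eva:2, Fay:2, Giulia:1, Grace:1, Nora:1, Oskar:4, Zubin:3.
The largest is 4 (to Oskar), so the eccentricity of Sara is 4.

4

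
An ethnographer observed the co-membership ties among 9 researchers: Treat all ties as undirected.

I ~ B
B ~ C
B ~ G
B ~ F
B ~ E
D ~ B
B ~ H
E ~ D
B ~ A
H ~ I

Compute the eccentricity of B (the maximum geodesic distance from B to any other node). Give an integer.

Distances from B: A:1, C:1, D:1, E:1, F:1, G:1, H:1, I:1.
The largest is 1 (to G, A, F, H, I, E, D, and C), so the eccentricity of B is 1.

1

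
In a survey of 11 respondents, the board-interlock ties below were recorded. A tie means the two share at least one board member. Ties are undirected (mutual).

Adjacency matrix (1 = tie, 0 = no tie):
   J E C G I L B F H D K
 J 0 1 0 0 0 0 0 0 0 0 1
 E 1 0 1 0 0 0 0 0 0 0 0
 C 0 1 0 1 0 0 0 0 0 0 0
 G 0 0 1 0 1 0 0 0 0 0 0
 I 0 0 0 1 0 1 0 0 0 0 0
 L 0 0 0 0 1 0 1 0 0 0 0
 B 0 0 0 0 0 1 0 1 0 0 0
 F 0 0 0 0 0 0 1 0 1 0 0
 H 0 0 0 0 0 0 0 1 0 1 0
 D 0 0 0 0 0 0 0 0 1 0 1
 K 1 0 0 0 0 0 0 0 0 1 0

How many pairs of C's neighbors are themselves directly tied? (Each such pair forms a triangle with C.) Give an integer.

0

C's neighbors are E and G, but none of them are tied to each other, so no triangle contains C.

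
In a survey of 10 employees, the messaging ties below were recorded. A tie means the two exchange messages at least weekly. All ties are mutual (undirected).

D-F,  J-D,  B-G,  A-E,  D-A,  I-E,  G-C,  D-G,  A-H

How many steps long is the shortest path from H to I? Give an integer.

One shortest route is H – A – E – I, which uses 3 edges, and at distance 2 from H we only reach {D, E}, which does not include I. So d(H,I) = 3.

3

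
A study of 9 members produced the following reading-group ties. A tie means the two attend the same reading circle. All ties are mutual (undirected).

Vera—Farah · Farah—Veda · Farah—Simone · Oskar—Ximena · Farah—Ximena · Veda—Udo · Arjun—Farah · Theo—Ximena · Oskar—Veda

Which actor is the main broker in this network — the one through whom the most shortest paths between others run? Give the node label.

Unnormalized betweenness of each node: Arjun:0, Farah:20, Oskar:2, Simone:0, Theo:0, Udo:0, Veda:9, Vera:0, Ximena:9.
Farah has the largest value, 20, making it the main broker — the node through which the most shortest paths run.

Farah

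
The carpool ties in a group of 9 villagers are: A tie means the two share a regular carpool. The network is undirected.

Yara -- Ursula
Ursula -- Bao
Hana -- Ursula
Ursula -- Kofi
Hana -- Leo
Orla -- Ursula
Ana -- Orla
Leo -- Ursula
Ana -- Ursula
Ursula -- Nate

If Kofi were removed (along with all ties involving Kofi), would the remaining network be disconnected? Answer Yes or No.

No

Even without Kofi, every remaining node can still reach every other (the residual graph is connected), so Kofi is not a cut vertex.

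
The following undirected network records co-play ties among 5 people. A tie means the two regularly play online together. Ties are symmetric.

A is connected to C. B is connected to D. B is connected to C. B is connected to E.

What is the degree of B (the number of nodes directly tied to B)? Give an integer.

3

B is directly tied to C, D, and E. That is 3 neighbors, so the degree of B is 3.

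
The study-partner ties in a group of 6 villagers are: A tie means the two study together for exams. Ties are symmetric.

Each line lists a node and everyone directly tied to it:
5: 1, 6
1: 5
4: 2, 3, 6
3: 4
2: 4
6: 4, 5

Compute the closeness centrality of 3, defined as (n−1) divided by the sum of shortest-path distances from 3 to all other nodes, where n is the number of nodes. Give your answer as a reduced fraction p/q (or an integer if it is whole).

Distances from 3: 1:4, 2:2, 4:1, 5:3, 6:2. Sum = 12.
n = 6, so closeness = 5/12.

5/12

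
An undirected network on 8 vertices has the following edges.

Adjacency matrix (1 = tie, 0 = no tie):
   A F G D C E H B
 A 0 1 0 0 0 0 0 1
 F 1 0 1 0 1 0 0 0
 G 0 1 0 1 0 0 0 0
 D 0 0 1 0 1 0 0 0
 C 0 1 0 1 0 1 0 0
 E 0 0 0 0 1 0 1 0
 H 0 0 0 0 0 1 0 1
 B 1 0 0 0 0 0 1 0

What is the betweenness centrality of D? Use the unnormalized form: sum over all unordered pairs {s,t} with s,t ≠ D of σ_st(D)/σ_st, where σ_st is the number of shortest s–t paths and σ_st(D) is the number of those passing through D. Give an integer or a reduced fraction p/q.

Pairs whose geodesics pass through D — G–C: 1/2; G–E: 1/2; G–H: 1/3.
All other pairs contribute 0.
Summing the contributions gives betweenness(D) = 4/3.

4/3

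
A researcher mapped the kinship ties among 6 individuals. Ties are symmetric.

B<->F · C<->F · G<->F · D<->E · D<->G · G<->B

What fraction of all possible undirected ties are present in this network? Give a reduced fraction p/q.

2/5

There are 6 edges and 6 nodes, so the maximum possible is C(6,2) = 15.
Density = 6/15 = 2/5.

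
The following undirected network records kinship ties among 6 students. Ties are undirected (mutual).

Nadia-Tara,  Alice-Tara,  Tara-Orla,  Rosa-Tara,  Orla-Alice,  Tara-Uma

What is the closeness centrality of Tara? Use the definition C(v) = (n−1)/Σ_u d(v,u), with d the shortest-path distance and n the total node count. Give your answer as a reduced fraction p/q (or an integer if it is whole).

1

Distances from Tara: Alice:1, Nadia:1, Orla:1, Rosa:1, Uma:1. Sum = 5.
n = 6, so closeness = 5/5 = 1.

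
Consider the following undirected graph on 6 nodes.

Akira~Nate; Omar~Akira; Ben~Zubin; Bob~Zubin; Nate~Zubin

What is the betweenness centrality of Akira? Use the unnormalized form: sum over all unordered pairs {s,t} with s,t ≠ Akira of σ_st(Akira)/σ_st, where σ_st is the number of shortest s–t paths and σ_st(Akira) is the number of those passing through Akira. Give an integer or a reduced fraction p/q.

4

Pairs whose geodesics pass through Akira — Bob–Omar: 1; Zubin–Omar: 1; Ben–Omar: 1; Omar–Nate: 1.
All other pairs contribute 0.
Summing the contributions gives betweenness(Akira) = 4.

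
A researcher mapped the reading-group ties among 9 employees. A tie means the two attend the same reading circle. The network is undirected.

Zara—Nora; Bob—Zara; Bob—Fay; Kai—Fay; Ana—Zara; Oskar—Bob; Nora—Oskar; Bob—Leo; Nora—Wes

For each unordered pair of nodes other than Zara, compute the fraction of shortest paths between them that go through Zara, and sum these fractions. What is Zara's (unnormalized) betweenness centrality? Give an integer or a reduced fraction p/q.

11

Pairs whose geodesics pass through Zara — Kai–Wes: 1/2; Kai–Nora: 1/2; Kai–Ana: 1; Wes–Fay: 1/2; Wes–Bob: 1/2; Wes–Ana: 1; Wes–Leo: 1/2; Nora–Fay: 1/2; Nora–Bob: 1/2; Nora–Ana: 1; Nora–Leo: 1/2; Fay–Ana: 1; Oskar–Ana: 2/2; Bob–Ana: 1 … (+1 more pairs).
All other pairs contribute 0.
Summing the contributions gives betweenness(Zara) = 11.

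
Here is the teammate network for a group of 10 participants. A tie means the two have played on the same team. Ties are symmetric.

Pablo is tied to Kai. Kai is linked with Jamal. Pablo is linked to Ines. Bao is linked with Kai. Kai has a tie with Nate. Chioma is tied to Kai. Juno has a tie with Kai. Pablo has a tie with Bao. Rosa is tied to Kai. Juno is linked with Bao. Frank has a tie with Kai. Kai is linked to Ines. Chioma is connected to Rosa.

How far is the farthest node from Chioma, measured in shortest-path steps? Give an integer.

2

Distances from Chioma: Bao:2, Frank:2, Ines:2, Jamal:2, Juno:2, Kai:1, Nate:2, Pablo:2, Rosa:1.
The largest is 2 (to Pablo, Ines, Bao, Jamal, Juno, Nate, and Frank), so the eccentricity of Chioma is 2.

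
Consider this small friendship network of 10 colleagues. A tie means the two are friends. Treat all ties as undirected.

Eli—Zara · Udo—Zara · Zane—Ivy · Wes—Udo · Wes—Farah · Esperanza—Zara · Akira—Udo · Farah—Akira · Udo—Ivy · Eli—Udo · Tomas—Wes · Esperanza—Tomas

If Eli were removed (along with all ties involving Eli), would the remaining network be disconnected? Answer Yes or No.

No

Even without Eli, every remaining node can still reach every other (the residual graph is connected), so Eli is not a cut vertex.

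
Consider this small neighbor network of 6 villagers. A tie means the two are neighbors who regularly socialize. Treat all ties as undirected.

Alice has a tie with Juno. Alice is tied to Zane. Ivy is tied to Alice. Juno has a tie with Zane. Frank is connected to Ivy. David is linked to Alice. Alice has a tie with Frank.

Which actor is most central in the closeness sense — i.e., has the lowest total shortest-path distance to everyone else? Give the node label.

Alice

Farness (sum of distances to all others) for each node — Alice:5, David:9, Frank:8, Ivy:8, Juno:8, Zane:8.
The smallest farness is 5, for Alice, so Alice has the highest closeness.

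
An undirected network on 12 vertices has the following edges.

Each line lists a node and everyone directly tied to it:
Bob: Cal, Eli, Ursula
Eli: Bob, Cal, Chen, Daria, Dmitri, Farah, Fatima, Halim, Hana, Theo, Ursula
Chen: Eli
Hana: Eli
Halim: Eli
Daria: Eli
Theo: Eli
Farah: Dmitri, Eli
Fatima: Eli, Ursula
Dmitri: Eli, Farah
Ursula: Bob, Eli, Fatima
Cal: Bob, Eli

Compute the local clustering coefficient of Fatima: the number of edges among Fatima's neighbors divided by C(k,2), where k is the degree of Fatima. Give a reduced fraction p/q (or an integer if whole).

Fatima's neighbors: Eli and Ursula (k = 2).
Possible neighbor pairs: C(2,2) = 1. Edges among them: Eli–Ursula → e = 1.
Clustering(Fatima) = 1/1.

1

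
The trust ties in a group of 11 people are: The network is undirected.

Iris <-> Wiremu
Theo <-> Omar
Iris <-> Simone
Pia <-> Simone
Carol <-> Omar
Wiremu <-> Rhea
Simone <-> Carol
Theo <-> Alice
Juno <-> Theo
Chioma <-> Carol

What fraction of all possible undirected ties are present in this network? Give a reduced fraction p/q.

2/11

There are 10 edges and 11 nodes, so the maximum possible is C(11,2) = 55.
Density = 10/55 = 2/11.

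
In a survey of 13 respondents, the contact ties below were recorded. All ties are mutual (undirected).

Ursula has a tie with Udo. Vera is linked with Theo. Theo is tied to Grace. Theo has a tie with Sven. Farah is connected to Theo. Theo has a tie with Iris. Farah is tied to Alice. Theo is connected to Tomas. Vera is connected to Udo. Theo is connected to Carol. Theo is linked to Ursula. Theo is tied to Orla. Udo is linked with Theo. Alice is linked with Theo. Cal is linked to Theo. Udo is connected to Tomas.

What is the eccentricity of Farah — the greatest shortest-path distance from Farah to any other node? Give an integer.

Distances from Farah: Alice:1, Cal:2, Carol:2, Grace:2, Iris:2, Orla:2, Sven:2, Theo:1, Tomas:2, Udo:2, Ursula:2, Vera:2.
The largest is 2 (to Ursula, Carol, Iris, Sven, Cal, Vera, Orla, Udo, Tomas, and Grace), so the eccentricity of Farah is 2.

2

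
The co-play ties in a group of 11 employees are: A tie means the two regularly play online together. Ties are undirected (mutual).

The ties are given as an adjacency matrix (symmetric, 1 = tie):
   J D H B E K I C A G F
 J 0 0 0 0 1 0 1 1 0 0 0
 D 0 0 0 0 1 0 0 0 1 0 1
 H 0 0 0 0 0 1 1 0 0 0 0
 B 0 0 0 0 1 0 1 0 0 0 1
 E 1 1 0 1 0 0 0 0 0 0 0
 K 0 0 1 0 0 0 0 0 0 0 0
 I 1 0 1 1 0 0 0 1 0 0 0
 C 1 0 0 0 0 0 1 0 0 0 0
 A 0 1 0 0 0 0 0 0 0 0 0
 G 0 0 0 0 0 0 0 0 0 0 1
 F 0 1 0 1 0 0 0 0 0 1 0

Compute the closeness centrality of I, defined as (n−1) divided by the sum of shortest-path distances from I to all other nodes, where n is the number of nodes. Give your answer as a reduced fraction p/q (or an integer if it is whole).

1/2

Distances from I: A:4, B:1, C:1, D:3, E:2, F:2, G:3, H:1, J:1, K:2. Sum = 20.
n = 11, so closeness = 10/20 = 1/2.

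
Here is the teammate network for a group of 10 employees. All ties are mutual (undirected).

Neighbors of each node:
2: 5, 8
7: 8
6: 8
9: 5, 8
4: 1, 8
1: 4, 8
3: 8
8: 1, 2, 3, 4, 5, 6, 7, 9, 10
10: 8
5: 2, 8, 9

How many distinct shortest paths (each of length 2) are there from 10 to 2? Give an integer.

The shortest distance is 2, and the only length-2 path is 10–8–2. So there is exactly 1 shortest path.

1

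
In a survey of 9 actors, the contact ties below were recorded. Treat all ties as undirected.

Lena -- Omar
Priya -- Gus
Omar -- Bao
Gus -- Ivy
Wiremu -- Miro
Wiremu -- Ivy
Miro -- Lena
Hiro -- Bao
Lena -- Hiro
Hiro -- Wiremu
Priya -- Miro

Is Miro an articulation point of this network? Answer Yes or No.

Even without Miro, every remaining node can still reach every other (the residual graph is connected), so Miro is not a cut vertex.

No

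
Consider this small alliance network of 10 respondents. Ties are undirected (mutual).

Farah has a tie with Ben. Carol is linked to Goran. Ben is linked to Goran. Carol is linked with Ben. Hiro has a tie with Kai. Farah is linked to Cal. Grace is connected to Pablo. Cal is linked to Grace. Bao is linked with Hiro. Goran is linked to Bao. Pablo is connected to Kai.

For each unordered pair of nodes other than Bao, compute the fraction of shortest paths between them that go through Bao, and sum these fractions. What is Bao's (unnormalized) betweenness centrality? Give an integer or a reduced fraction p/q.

17/2

Pairs whose geodesics pass through Bao — Carol–Hiro: 1; Carol–Kai: 1; Carol–Pablo: 1/2; Goran–Hiro: 1; Goran–Kai: 1; Goran–Pablo: 1; Hiro–Farah: 1; Hiro–Ben: 1; Kai–Ben: 1.
All other pairs contribute 0.
Summing the contributions gives betweenness(Bao) = 17/2.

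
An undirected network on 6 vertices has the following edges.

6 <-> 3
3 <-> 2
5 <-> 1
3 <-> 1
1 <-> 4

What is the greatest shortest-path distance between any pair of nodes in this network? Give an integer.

Eccentricity of each node (its greatest distance to any other): 1:2, 2:3, 3:2, 4:3, 5:3, 6:3.
The maximum eccentricity is 3, realized for instance by the pair 5–2 via 5 – 1 – 3 – 2. So the diameter is 3.

3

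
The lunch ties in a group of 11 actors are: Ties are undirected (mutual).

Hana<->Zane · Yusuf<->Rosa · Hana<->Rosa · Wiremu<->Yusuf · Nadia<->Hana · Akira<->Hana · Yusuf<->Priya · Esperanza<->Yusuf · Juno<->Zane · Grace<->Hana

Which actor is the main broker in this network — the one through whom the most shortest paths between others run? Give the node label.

Hana

Unnormalized betweenness of each node: Akira:0, Esperanza:0, Grace:0, Hana:34, Juno:0, Nadia:0, Priya:0, Rosa:24, Wiremu:0, Yusuf:24, Zane:9.
Hana has the largest value, 34, making it the main broker — the node through which the most shortest paths run.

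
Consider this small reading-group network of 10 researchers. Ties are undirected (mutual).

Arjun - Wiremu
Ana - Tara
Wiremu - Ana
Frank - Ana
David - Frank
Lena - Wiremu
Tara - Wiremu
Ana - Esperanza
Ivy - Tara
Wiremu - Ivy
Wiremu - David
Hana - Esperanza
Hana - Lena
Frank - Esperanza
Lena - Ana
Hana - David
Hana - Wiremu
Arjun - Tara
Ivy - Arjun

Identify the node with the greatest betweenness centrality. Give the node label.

Wiremu

Unnormalized betweenness of each node: Ana:23/3, Arjun:0, David:5/3, Esperanza:5/6, Frank:1, Hana:8/3, Ivy:0, Lena:1/3, Tara:7/3, Wiremu:27/2.
Wiremu has the largest value, 27/2, making it the main broker — the node through which the most shortest paths run.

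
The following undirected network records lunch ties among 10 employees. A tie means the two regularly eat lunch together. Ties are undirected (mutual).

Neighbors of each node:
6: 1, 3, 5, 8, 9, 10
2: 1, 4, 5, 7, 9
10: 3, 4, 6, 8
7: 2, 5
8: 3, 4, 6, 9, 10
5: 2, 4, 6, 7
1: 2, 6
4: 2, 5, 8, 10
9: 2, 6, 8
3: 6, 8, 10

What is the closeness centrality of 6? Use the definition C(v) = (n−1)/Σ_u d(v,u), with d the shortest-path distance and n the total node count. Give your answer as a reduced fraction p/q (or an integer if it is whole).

3/4

Distances from 6: 1:1, 2:2, 3:1, 4:2, 5:1, 7:2, 8:1, 9:1, 10:1. Sum = 12.
n = 10, so closeness = 9/12 = 3/4.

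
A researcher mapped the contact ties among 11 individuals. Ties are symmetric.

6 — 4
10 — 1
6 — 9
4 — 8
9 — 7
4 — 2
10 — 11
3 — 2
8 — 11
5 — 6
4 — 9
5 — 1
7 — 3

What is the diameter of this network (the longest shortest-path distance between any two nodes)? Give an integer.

5

Eccentricity of each node (its greatest distance to any other): 1:5, 2:4, 3:5, 4:3, 5:4, 6:3, 7:5, 8:3, 9:4, 10:5, 11:4.
The maximum eccentricity is 5, realized for instance by the pair 10–7 via 10 – 11 – 8 – 4 – 9 – 7. So the diameter is 5.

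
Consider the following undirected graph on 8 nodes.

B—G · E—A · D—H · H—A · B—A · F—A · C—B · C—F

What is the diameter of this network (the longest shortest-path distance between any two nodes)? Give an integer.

Eccentricity of each node (its greatest distance to any other): A:2, B:3, C:4, D:4, E:3, F:3, G:4, H:3.
The maximum eccentricity is 4, realized for instance by the pair G–D via G – B – A – H – D. So the diameter is 4.

4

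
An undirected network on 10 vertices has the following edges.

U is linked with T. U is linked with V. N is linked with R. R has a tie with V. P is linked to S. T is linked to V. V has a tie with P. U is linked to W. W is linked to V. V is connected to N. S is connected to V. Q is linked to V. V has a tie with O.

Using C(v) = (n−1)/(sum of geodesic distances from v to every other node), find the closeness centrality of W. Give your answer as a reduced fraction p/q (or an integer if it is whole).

9/16

Distances from W: N:2, O:2, P:2, Q:2, R:2, S:2, T:2, U:1, V:1. Sum = 16.
n = 10, so closeness = 9/16.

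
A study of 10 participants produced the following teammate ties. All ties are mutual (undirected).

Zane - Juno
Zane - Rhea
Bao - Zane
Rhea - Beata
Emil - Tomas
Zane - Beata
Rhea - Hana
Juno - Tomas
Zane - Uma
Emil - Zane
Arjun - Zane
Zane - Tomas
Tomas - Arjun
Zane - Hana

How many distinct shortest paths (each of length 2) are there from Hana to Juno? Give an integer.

1

The shortest distance is 2, and the only length-2 path is Hana–Zane–Juno. So there is exactly 1 shortest path.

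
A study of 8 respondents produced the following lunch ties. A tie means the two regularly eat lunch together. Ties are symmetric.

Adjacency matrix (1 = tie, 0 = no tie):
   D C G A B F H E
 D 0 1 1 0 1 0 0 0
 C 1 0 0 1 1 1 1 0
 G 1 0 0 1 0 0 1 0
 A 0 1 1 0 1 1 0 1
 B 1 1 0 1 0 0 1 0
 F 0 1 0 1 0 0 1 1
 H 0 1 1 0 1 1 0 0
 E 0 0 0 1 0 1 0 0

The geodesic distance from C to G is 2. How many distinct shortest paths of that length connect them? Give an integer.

3

The shortest distance is 2. The length-2 paths are: C–D–G; C–A–G; C–H–G.
That gives 3 distinct shortest paths.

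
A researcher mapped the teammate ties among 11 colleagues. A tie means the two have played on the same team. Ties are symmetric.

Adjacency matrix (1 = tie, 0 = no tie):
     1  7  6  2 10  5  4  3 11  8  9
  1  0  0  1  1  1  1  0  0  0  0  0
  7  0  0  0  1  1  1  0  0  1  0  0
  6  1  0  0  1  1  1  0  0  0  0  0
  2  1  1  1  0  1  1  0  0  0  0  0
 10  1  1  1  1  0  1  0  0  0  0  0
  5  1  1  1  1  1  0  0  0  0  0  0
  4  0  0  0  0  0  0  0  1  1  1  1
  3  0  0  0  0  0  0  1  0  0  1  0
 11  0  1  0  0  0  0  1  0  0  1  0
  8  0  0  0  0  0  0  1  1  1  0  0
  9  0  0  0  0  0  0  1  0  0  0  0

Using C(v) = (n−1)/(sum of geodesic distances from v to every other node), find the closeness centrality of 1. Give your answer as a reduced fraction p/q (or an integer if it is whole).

10/27

Distances from 1: 2:1, 3:5, 4:4, 5:1, 6:1, 7:2, 8:4, 9:5, 10:1, 11:3. Sum = 27.
n = 11, so closeness = 10/27.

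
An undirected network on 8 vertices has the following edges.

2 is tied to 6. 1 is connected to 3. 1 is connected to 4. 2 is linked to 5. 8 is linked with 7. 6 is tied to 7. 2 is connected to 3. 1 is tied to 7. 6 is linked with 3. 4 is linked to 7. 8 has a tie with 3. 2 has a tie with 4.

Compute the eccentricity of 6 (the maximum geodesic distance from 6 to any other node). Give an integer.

2

Distances from 6: 1:2, 2:1, 3:1, 4:2, 5:2, 7:1, 8:2.
The largest is 2 (to 5, 4, 1, and 8), so the eccentricity of 6 is 2.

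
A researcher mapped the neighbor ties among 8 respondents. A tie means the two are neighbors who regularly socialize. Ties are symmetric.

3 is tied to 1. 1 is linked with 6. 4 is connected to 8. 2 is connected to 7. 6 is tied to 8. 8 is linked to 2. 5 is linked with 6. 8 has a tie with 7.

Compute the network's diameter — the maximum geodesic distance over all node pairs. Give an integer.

4

Eccentricity of each node (its greatest distance to any other): 1:3, 2:4, 3:4, 4:4, 5:3, 6:2, 7:4, 8:3.
The maximum eccentricity is 4, realized for instance by the pair 7–3 via 7 – 8 – 6 – 1 – 3. So the diameter is 4.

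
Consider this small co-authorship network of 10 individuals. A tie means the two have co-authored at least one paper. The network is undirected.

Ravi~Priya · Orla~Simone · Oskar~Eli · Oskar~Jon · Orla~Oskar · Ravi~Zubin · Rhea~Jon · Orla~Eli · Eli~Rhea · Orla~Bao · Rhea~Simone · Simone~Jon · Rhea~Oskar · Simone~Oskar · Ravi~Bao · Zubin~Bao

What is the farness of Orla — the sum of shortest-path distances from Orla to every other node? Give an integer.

Distances from Orla: Bao:1, Eli:1, Jon:2, Oskar:1, Priya:3, Ravi:2, Rhea:2, Simone:1, Zubin:2.
Sum = 1 + 1 + 2 + 1 + 3 + 2 + 2 + 1 + 2 = 15.

15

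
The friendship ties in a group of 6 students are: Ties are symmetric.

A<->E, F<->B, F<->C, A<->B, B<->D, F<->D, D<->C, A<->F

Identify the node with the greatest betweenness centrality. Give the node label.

A

Unnormalized betweenness of each node: A:4, B:1, C:0, D:1/2, E:0, F:7/2.
A has the largest value, 4, making it the main broker — the node through which the most shortest paths run.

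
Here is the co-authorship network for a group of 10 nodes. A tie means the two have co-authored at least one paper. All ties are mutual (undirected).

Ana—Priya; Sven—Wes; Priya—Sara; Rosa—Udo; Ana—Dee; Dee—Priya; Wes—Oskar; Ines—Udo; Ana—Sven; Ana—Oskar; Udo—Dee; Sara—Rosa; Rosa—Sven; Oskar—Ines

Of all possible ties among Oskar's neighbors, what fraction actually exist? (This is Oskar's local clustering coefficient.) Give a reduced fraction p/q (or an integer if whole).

0

Oskar's neighbors: Ana, Ines, and Wes (k = 3).
Possible neighbor pairs: C(3,2) = 3. Edges among them: none → e = 0.
Clustering(Oskar) = 0/3 = 0.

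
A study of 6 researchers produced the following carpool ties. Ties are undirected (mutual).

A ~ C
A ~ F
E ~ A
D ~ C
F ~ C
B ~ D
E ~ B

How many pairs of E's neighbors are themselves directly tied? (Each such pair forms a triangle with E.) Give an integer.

E's neighbors are A and B, but none of them are tied to each other, so no triangle contains E.

0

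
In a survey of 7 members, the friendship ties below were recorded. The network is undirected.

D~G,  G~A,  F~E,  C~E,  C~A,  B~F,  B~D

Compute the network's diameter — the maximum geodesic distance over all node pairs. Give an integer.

Eccentricity of each node (its greatest distance to any other): A:3, B:3, C:3, D:3, E:3, F:3, G:3.
The maximum eccentricity is 3, realized for instance by the pair D–C via D – G – A – C. So the diameter is 3.

3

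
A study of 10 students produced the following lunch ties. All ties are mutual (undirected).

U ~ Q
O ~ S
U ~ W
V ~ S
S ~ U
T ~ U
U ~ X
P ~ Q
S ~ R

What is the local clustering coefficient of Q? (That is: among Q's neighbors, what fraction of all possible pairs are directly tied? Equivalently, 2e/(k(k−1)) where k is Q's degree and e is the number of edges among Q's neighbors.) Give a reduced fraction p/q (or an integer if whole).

0

Q's neighbors: P and U (k = 2).
Possible neighbor pairs: C(2,2) = 1. Edges among them: none → e = 0.
Clustering(Q) = 0/1.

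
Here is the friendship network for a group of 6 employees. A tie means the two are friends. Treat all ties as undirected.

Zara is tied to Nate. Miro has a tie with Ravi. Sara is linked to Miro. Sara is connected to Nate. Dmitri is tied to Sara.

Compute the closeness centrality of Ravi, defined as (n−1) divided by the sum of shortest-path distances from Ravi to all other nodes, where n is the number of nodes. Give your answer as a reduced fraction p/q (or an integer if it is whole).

5/13

Distances from Ravi: Dmitri:3, Miro:1, Nate:3, Sara:2, Zara:4. Sum = 13.
n = 6, so closeness = 5/13.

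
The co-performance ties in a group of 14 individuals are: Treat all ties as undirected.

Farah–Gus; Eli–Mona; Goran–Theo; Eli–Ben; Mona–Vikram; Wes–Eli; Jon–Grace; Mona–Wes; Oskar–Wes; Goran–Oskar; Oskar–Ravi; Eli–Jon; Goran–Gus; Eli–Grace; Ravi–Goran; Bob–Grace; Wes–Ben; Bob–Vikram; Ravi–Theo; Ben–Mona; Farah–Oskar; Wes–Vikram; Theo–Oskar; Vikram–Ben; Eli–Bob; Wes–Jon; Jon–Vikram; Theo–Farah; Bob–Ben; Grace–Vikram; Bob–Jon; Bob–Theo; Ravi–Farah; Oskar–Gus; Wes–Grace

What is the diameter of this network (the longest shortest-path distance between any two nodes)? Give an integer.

3

Eccentricity of each node (its greatest distance to any other): Ben:3, Bob:3, Eli:3, Farah:3, Goran:3, Grace:3, Gus:3, Jon:3, Mona:3, Oskar:2, Ravi:3, Theo:3, Vikram:3, Wes:2.
The maximum eccentricity is 3, realized for instance by the pair Mona–Goran via Mona – Wes – Oskar – Goran. So the diameter is 3.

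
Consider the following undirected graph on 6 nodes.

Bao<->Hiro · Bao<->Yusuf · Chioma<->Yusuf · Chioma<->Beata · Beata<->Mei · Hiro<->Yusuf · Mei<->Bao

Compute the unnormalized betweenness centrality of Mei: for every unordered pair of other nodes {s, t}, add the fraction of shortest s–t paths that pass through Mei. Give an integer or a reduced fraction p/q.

3/2

Pairs whose geodesics pass through Mei — Beata–Bao: 1; Beata–Hiro: 1/2.
All other pairs contribute 0.
Summing the contributions gives betweenness(Mei) = 3/2.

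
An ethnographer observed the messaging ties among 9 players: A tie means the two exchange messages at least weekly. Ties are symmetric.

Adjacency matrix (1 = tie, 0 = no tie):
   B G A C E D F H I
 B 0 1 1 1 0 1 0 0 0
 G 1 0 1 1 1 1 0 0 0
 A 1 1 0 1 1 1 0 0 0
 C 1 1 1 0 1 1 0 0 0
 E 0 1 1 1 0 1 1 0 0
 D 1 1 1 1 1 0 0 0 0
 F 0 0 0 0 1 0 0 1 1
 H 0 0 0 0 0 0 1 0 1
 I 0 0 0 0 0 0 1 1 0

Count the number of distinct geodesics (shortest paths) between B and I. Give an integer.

4

The shortest distance is 4. The length-4 paths are: B–G–E–F–I; B–A–E–F–I; B–C–E–F–I; B–D–E–F–I.
That gives 4 distinct shortest paths.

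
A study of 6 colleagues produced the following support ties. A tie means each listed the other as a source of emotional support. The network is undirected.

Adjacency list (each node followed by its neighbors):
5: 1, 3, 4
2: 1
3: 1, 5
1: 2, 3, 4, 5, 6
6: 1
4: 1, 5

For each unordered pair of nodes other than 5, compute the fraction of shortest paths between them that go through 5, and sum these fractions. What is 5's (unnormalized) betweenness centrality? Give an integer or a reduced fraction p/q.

1/2

Pairs whose geodesics pass through 5 — 3–4: 1/2.
All other pairs contribute 0.
Summing the contributions gives betweenness(5) = 1/2.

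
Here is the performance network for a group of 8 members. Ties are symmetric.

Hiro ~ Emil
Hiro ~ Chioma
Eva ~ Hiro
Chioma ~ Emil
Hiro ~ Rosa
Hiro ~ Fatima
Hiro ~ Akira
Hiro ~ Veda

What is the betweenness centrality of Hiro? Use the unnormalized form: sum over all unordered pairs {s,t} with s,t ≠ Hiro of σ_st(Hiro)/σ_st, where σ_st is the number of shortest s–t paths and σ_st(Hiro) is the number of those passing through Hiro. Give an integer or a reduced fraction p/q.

20

Pairs whose geodesics pass through Hiro — Emil–Rosa: 1; Emil–Veda: 1; Emil–Eva: 1; Emil–Akira: 1; Emil–Fatima: 1; Rosa–Veda: 1; Rosa–Eva: 1; Rosa–Akira: 1; Rosa–Fatima: 1; Rosa–Chioma: 1; Veda–Eva: 1; Veda–Akira: 1; Veda–Fatima: 1; Veda–Chioma: 1 … (+6 more pairs).
All other pairs contribute 0.
Summing the contributions gives betweenness(Hiro) = 20.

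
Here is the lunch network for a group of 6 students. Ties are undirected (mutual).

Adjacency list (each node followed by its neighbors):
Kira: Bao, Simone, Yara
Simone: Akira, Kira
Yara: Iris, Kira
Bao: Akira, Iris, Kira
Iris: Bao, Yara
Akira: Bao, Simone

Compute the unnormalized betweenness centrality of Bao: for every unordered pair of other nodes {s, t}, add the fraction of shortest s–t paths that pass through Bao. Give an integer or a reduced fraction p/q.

Pairs whose geodesics pass through Bao — Iris–Kira: 1/2; Iris–Simone: 2/3; Iris–Akira: 1; Yara–Akira: 2/3; Kira–Akira: 1/2.
All other pairs contribute 0.
Summing the contributions gives betweenness(Bao) = 10/3.

10/3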